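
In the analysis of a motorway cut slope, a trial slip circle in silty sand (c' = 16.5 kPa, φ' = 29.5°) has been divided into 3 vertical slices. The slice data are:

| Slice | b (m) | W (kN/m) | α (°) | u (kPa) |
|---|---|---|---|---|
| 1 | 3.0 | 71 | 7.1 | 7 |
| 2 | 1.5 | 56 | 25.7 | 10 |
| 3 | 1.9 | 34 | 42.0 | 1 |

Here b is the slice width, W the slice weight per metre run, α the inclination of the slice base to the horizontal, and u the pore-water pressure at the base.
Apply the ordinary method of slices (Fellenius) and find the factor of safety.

FS = 3.21

Ordinary method of slices: FS = Σ[c'·Δl_i + (W_i cosα_i − u_i·Δl_i)·tanφ'] / Σ W_i sinα_i, with Δl_i = b_i / cosα_i.
Slice 1: Δl = 3.0/cos7.1° = 3.023 m; N'_1 = 71·cos7.1° − 7·3.023 = 49.3; c'Δl = 49.88; W sinα = 8.8
Slice 2: Δl = 1.5/cos25.7° = 1.665 m; N'_2 = 56·cos25.7° − 10·1.665 = 33.8; c'Δl = 27.47; W sinα = 24.3
Slice 3: Δl = 1.9/cos42.0° = 2.557 m; N'_3 = 34·cos42.0° − 1·2.557 = 22.7; c'Δl = 42.19; W sinα = 22.8
Σc'Δl = 119.5 kN/m; ΣN' = 105.8 kN/m; ΣW sinα = 55.8 kN/m
Resisting = 119.5 + 105.8·tan29.5° = 119.5 + 59.9 = 179.4 kN/m
FS = 179.4 / 55.8 = 3.214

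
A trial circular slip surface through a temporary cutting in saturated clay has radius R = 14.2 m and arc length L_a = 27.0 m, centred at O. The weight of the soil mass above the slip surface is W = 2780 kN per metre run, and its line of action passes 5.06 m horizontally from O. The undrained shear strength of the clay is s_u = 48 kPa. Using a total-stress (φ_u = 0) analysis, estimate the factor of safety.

FS = 1.31

Taking moments about the centre O, the resisting moment is provided by the undrained shear strength acting along the arc:
M_R = s_u·L_a·R = 48·27.00·14.2 = 18403.2 kN·m/m
M_D = W·d = 2780·5.06 = 14066.8 kN·m/m
FS = M_R / M_D = 18403.2 / 14066.8 = 1.308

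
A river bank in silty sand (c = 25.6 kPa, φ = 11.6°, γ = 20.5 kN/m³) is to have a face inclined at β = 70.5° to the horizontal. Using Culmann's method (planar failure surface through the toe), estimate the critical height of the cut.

Culmann's analysis gives the critical failure plane at α_cr = (β + φ)/2 = (70.5 + 11.6)/2 = 41.0°, and the critical height
H_c = (4c/γ) · sinβ cosφ / [1 − cos(β − φ)]
    = (4·25.6/20.5) · sin70.5°·cos11.6° / [1 − cos(58.9°)]
    = 4.995 · 0.9426·0.9796 / [1 − 0.5165]
    = 4.995 · 0.9234 / 0.4835
    = 9.54 m

H_c = 9.54 m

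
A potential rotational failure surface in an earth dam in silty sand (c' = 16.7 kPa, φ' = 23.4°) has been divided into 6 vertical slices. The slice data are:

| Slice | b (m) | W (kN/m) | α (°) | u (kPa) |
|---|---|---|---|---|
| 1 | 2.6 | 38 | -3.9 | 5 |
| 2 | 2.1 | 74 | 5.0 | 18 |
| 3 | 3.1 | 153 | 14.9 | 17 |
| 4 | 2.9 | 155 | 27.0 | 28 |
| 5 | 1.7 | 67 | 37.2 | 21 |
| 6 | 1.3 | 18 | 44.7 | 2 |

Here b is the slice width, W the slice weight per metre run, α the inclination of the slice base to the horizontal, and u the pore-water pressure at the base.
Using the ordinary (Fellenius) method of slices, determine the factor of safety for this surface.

FS = 2.08

Ordinary method of slices: FS = Σ[c'·Δl_i + (W_i cosα_i − u_i·Δl_i)·tanφ'] / Σ W_i sinα_i, with Δl_i = b_i / cosα_i.
Slice 1: Δl = 2.6/cos(-3.9°) = 2.606 m; N'_1 = 38·cos(-3.9°) − 5·2.606 = 24.9; c'Δl = 43.52; W sinα = -2.6
Slice 2: Δl = 2.1/cos5.0° = 2.108 m; N'_2 = 74·cos5.0° − 18·2.108 = 35.8; c'Δl = 35.20; W sinα = 6.4
Slice 3: Δl = 3.1/cos14.9° = 3.208 m; N'_3 = 153·cos14.9° − 17·3.208 = 93.3; c'Δl = 53.57; W sinα = 39.3
Slice 4: Δl = 2.9/cos27.0° = 3.255 m; N'_4 = 155·cos27.0° − 28·3.255 = 47.0; c'Δl = 54.35; W sinα = 70.4
Slice 5: Δl = 1.7/cos37.2° = 2.134 m; N'_5 = 67·cos37.2° − 21·2.134 = 8.5; c'Δl = 35.64; W sinα = 40.5
Slice 6: Δl = 1.3/cos44.7° = 1.829 m; N'_6 = 18·cos44.7° − 2·1.829 = 9.1; c'Δl = 30.54; W sinα = 12.7
Σc'Δl = 252.8 kN/m; ΣN' = 218.6 kN/m; ΣW sinα = 166.7 kN/m
Resisting = 252.8 + 218.6·tan23.4° = 252.8 + 94.6 = 347.4 kN/m
FS = 347.4 / 166.7 = 2.084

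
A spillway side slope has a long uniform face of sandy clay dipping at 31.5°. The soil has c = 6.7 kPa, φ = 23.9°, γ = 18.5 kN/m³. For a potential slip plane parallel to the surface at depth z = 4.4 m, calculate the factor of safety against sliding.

For an infinite slope with a slip plane parallel to the surface (no pore pressure): FS = [c + γz cos²β tanφ] / [γz sinβ cosβ].
γz = 18.5·4.4 = 81.40 kN/m²
Numerator = 6.7 + 81.40·cos²31.5°·tan23.9° = 6.7 + 81.40·0.7270·0.4431 = 32.924 kPa
Denominator = 81.40·sin31.5°·cos31.5° = 81.40·0.5225·0.8526 = 36.264 kPa
FS = 32.924 / 36.264 = 0.908

FS = 0.91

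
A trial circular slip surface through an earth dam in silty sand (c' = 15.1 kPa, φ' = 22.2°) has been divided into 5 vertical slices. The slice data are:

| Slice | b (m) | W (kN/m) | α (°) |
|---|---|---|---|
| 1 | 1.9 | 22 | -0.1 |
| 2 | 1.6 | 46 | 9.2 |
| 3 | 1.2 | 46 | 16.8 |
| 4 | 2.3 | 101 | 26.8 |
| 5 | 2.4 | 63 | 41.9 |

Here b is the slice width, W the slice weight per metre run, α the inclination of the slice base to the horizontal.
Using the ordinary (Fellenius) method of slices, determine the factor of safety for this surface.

FS = 2.41

Ordinary method of slices: FS = Σ[c'·Δl_i + (W_i cosα_i)·tanφ'] / Σ W_i sinα_i, with Δl_i = b_i / cosα_i.
Slice 1: Δl = 1.9/cos(-0.1°) = 1.900 m; N'_1 = 22·cos(-0.1°) = 22.0; c'Δl = 28.69; W sinα = -0.0
Slice 2: Δl = 1.6/cos9.2° = 1.621 m; N'_2 = 46·cos9.2° = 45.4; c'Δl = 24.47; W sinα = 7.4
Slice 3: Δl = 1.2/cos16.8° = 1.254 m; N'_3 = 46·cos16.8° = 44.0; c'Δl = 18.93; W sinα = 13.3
Slice 4: Δl = 2.3/cos26.8° = 2.577 m; N'_4 = 101·cos26.8° = 90.2; c'Δl = 38.91; W sinα = 45.5
Slice 5: Δl = 2.4/cos41.9° = 3.224 m; N'_5 = 63·cos41.9° = 46.9; c'Δl = 48.69; W sinα = 42.1
Σc'Δl = 159.7 kN/m; ΣN' = 248.5 kN/m; ΣW sinα = 108.2 kN/m
Resisting = 159.7 + 248.5·tan22.2° = 159.7 + 101.4 = 261.1 kN/m
FS = 261.1 / 108.2 = 2.413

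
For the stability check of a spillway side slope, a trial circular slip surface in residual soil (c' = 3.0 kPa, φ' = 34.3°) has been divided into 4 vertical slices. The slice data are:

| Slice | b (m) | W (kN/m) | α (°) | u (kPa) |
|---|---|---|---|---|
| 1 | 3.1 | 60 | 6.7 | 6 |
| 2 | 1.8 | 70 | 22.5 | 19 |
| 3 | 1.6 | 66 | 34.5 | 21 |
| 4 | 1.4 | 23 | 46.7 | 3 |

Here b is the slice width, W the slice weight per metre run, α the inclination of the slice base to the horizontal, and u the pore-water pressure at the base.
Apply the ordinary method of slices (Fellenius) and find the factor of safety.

Ordinary method of slices: FS = Σ[c'·Δl_i + (W_i cosα_i − u_i·Δl_i)·tanφ'] / Σ W_i sinα_i, with Δl_i = b_i / cosα_i.
Slice 1: Δl = 3.1/cos6.7° = 3.121 m; N'_1 = 60·cos6.7° − 6·3.121 = 40.9; c'Δl = 9.36; W sinα = 7.0
Slice 2: Δl = 1.8/cos22.5° = 1.948 m; N'_2 = 70·cos22.5° − 19·1.948 = 27.7; c'Δl = 5.84; W sinα = 26.8
Slice 3: Δl = 1.6/cos34.5° = 1.941 m; N'_3 = 66·cos34.5° − 21·1.941 = 13.6; c'Δl = 5.82; W sinα = 37.4
Slice 4: Δl = 1.4/cos46.7° = 2.041 m; N'_4 = 23·cos46.7° − 3·2.041 = 9.6; c'Δl = 6.12; W sinα = 16.7
Σc'Δl = 27.2 kN/m; ΣN' = 91.8 kN/m; ΣW sinα = 87.9 kN/m
Resisting = 27.2 + 91.8·tan34.3° = 27.2 + 62.6 = 89.8 kN/m
FS = 89.8 / 87.9 = 1.021

FS = 1.02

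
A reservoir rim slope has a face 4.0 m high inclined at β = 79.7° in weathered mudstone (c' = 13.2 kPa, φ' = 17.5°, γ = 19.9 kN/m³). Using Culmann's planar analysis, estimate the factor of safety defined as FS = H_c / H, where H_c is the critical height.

H_c = (4c'/γ) · sinβ cosφ' / [1 − cos(β − φ')]
    = (4·13.2/19.9) · sin79.7°·cos17.5° / [1 − cos62.2°]
    = 2.653 · 0.9383 / 0.5336 = 4.67 m
FS = H_c / H = 4.67 / 4.0 = 1.166

FS = 1.17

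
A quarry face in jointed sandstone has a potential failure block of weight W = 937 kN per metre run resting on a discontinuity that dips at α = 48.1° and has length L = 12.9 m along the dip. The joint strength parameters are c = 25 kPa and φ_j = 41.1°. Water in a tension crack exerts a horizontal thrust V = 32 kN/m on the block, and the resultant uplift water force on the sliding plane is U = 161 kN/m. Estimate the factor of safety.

Resolving the block weight along and normal to the plane and applying the Mohr–Coulomb strength on the joint:
N' = W cosα − U − V sinα = 937·cos48.1° − 161 − 32·sin48.1° = 440.9 kN/m
Driving force T = W sinα + V cosα = 937·sin48.1° + 32·cos48.1° = 718.8 kN/m
Resisting force R = c·L + N'·tanφ_j = 25·12.9 + 440.9·tan41.1° = 322.5 + 384.7 = 707.2 kN/m
FS = R / T = 707.2 / 718.8 = 0.984

FS = 0.98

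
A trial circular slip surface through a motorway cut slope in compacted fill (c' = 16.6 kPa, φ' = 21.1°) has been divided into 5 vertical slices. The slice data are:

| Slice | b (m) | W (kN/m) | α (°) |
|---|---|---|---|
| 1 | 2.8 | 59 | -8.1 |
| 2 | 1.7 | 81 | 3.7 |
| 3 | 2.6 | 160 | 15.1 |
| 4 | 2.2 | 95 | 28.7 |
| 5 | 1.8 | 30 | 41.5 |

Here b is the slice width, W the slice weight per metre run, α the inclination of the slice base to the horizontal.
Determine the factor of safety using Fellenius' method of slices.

FS = 3.42

Ordinary method of slices: FS = Σ[c'·Δl_i + (W_i cosα_i)·tanφ'] / Σ W_i sinα_i, with Δl_i = b_i / cosα_i.
Slice 1: Δl = 2.8/cos(-8.1°) = 2.828 m; N'_1 = 59·cos(-8.1°) = 58.4; c'Δl = 46.95; W sinα = -8.3
Slice 2: Δl = 1.7/cos3.7° = 1.704 m; N'_2 = 81·cos3.7° = 80.8; c'Δl = 28.28; W sinα = 5.2
Slice 3: Δl = 2.6/cos15.1° = 2.693 m; N'_3 = 160·cos15.1° = 154.5; c'Δl = 44.70; W sinα = 41.7
Slice 4: Δl = 2.2/cos28.7° = 2.508 m; N'_4 = 95·cos28.7° = 83.3; c'Δl = 41.64; W sinα = 45.6
Slice 5: Δl = 1.8/cos41.5° = 2.403 m; N'_5 = 30·cos41.5° = 22.5; c'Δl = 39.90; W sinα = 19.9
Σc'Δl = 201.5 kN/m; ΣN' = 399.5 kN/m; ΣW sinα = 104.1 kN/m
Resisting = 201.5 + 399.5·tan21.1° = 201.5 + 154.2 = 355.6 kN/m
FS = 355.6 / 104.1 = 3.416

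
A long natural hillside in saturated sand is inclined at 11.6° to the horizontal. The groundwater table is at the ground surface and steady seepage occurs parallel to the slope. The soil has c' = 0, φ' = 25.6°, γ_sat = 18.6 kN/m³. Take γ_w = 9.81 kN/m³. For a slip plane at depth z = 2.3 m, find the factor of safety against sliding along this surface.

FS = 1.10

With seepage parallel to the slope and the water table at the surface, the effective normal stress on the slip plane uses the buoyant unit weight γ' = γ_sat − γ_w while the driving shear stress uses γ_sat:
FS = [c' + γ' z cos²β tanφ'] / [γ_sat z sinβ cosβ]
(For c' = 0 this reduces to FS = (γ'/γ_sat)·tanφ'/tanβ.)
γ' = 18.6 − 9.81 = 8.79 kN/m³
Numerator = 0.0 + 8.79·2.3·cos²11.6°·tan25.6° = 0.0 + 8.79·2.3·0.9596·0.4791 = 9.295 kPa
Denominator = 18.6·2.3·sin11.6°·cos11.6° = 18.6·2.3·0.2011·0.9796 = 8.426 kPa
FS = 9.295 / 8.426 = 1.103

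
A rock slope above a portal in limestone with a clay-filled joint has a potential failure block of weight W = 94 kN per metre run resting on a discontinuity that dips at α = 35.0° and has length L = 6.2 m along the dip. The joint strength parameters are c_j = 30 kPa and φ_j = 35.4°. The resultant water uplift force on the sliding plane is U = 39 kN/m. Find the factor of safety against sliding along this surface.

FS = 3.95

Resolving the block weight along and normal to the plane and applying the Mohr–Coulomb strength on the joint:
N' = W cosα − U = 94·cos35.0° − 39 = 38.0 kN/m
Driving force T = W sinα = 94·sin35.0° = 53.9 kN/m
Resisting force R = c_j·L + N'·tanφ_j = 30·6.2 + 38.0·tan35.4° = 186.0 + 27.0 = 213.0 kN/m
FS = R / T = 213.0 / 53.9 = 3.951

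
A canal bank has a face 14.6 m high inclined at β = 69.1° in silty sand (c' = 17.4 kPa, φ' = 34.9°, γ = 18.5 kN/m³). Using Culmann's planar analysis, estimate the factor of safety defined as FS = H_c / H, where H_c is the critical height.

FS = 1.14

H_c = (4c'/γ) · sinβ cosφ' / [1 − cos(β − φ')]
    = (4·17.4/18.5) · sin69.1°·cos34.9° / [1 − cos34.2°]
    = 3.762 · 0.7662 / 0.1729 = 16.67 m
FS = H_c / H = 16.67 / 14.6 = 1.142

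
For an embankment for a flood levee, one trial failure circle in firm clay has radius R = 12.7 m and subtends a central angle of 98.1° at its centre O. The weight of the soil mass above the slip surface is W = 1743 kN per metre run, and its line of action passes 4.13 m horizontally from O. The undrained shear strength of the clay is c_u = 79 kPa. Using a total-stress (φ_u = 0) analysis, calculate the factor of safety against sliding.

FS = 3.03

Taking moments about the centre O, the resisting moment is provided by the undrained shear strength acting along the arc:
Arc length L_a = R·θ = 12.7·(98.1°·π/180) = 12.7·1.7122 = 21.74 m
M_R = c_u·L_a·R = 79·21.74·12.7 = 21816.3 kN·m/m
M_D = W·d = 1743·4.13 = 7198.6 kN·m/m
FS = M_R / M_D = 21816.3 / 7198.6 = 3.031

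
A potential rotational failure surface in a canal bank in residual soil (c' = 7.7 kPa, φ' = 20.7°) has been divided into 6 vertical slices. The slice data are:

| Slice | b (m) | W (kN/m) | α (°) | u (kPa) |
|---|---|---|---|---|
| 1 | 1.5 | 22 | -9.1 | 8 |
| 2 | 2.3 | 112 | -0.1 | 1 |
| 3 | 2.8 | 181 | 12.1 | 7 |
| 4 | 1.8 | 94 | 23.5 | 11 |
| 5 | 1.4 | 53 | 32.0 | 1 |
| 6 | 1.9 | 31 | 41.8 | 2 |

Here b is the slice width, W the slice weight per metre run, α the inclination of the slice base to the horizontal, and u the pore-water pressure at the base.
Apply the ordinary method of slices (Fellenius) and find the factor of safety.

Ordinary method of slices: FS = Σ[c'·Δl_i + (W_i cosα_i − u_i·Δl_i)·tanφ'] / Σ W_i sinα_i, with Δl_i = b_i / cosα_i.
Slice 1: Δl = 1.5/cos(-9.1°) = 1.519 m; N'_1 = 22·cos(-9.1°) − 8·1.519 = 9.6; c'Δl = 11.70; W sinα = -3.5
Slice 2: Δl = 2.3/cos(-0.1°) = 2.300 m; N'_2 = 112·cos(-0.1°) − 1·2.300 = 109.7; c'Δl = 17.71; W sinα = -0.2
Slice 3: Δl = 2.8/cos12.1° = 2.864 m; N'_3 = 181·cos12.1° − 7·2.864 = 156.9; c'Δl = 22.05; W sinα = 37.9
Slice 4: Δl = 1.8/cos23.5° = 1.963 m; N'_4 = 94·cos23.5° − 11·1.963 = 64.6; c'Δl = 15.11; W sinα = 37.5
Slice 5: Δl = 1.4/cos32.0° = 1.651 m; N'_5 = 53·cos32.0° − 1·1.651 = 43.3; c'Δl = 12.71; W sinα = 28.1
Slice 6: Δl = 1.9/cos41.8° = 2.549 m; N'_6 = 31·cos41.8° − 2·2.549 = 18.0; c'Δl = 19.63; W sinα = 20.7
Σc'Δl = 98.9 kN/m; ΣN' = 402.1 kN/m; ΣW sinα = 120.5 kN/m
Resisting = 98.9 + 402.1·tan20.7° = 98.9 + 152.0 = 250.9 kN/m
FS = 250.9 / 120.5 = 2.082

FS = 2.08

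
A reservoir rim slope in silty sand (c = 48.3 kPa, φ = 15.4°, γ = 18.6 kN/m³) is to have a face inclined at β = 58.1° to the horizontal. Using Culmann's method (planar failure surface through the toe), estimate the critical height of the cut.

Culmann's analysis gives the critical failure plane at α_cr = (β + φ)/2 = (58.1 + 15.4)/2 = 36.8°, and the critical height
H_c = (4c/γ) · sinβ cosφ / [1 − cos(β − φ)]
    = (4·48.3/18.6) · sin58.1°·cos15.4° / [1 − cos(42.7°)]
    = 10.387 · 0.8490·0.9641 / [1 − 0.7349]
    = 10.387 · 0.8185 / 0.2651
    = 32.07 m

H_c = 32.07 m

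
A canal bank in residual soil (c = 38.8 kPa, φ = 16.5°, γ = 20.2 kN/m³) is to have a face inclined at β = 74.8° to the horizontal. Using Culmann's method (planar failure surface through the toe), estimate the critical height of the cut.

H_c = 14.98 m

Culmann's analysis gives the critical failure plane at α_cr = (β + φ)/2 = (74.8 + 16.5)/2 = 45.6°, and the critical height
H_c = (4c/γ) · sinβ cosφ / [1 − cos(β − φ)]
    = (4·38.8/20.2) · sin74.8°·cos16.5° / [1 − cos(58.3°)]
    = 7.683 · 0.9650·0.9588 / [1 − 0.5255]
    = 7.683 · 0.9253 / 0.4745
    = 14.98 m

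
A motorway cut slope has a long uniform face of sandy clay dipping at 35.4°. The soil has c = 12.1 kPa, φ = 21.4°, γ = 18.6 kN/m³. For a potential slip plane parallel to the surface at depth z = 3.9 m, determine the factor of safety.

FS = 0.90

For an infinite slope with a slip plane parallel to the surface (no pore pressure): FS = [c + γz cos²β tanφ] / [γz sinβ cosβ].
γz = 18.6·3.9 = 72.54 kN/m²
Numerator = 12.1 + 72.54·cos²35.4°·tan21.4° = 12.1 + 72.54·0.6644·0.3919 = 30.989 kPa
Denominator = 72.54·sin35.4°·cos35.4° = 72.54·0.5793·0.8151 = 34.253 kPa
FS = 30.989 / 34.253 = 0.905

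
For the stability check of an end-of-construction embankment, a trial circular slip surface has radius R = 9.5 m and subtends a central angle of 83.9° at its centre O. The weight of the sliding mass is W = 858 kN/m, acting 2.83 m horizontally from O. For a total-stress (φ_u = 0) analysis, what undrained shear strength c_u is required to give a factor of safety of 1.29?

FS = c_u·L_a·R / (W·d), so c_u = FS·W·d / (L_a·R).
Arc length L_a = R·θ = 9.5·(83.9°·π/180) = 9.5·1.4643 = 13.91 m
c_u = 1.29·858·2.83 / (13.91·9.5) = 3132.3 / 132.16 = 23.70 kPa

c_u = 23.7 kPa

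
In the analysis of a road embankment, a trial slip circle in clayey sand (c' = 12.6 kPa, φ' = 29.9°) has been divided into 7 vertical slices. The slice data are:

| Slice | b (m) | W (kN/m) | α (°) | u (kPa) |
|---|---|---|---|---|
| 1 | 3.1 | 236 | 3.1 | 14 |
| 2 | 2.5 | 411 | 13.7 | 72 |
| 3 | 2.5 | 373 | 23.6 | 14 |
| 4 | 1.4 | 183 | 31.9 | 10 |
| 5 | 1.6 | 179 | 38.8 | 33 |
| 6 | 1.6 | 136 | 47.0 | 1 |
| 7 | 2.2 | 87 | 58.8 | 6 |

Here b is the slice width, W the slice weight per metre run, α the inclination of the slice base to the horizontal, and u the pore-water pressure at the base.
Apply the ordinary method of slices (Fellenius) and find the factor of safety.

Ordinary method of slices: FS = Σ[c'·Δl_i + (W_i cosα_i − u_i·Δl_i)·tanφ'] / Σ W_i sinα_i, with Δl_i = b_i / cosα_i.
Slice 1: Δl = 3.1/cos3.1° = 3.105 m; N'_1 = 236·cos3.1° − 14·3.105 = 192.2; c'Δl = 39.12; W sinα = 12.8
Slice 2: Δl = 2.5/cos13.7° = 2.573 m; N'_2 = 411·cos13.7° − 72·2.573 = 214.0; c'Δl = 32.42; W sinα = 97.3
Slice 3: Δl = 2.5/cos23.6° = 2.728 m; N'_3 = 373·cos23.6° − 14·2.728 = 303.6; c'Δl = 34.38; W sinα = 149.3
Slice 4: Δl = 1.4/cos31.9° = 1.649 m; N'_4 = 183·cos31.9° − 10·1.649 = 138.9; c'Δl = 20.78; W sinα = 96.7
Slice 5: Δl = 1.6/cos38.8° = 2.053 m; N'_5 = 179·cos38.8° − 33·2.053 = 71.8; c'Δl = 25.87; W sinα = 112.2
Slice 6: Δl = 1.6/cos47.0° = 2.346 m; N'_6 = 136·cos47.0° − 1·2.346 = 90.4; c'Δl = 29.56; W sinα = 99.5
Slice 7: Δl = 2.2/cos58.8° = 4.247 m; N'_7 = 87·cos58.8° − 6·4.247 = 19.6; c'Δl = 53.51; W sinα = 74.4
Σc'Δl = 235.6 kN/m; ΣN' = 1030.5 kN/m; ΣW sinα = 642.2 kN/m
Resisting = 235.6 + 1030.5·tan29.9° = 235.6 + 592.5 = 828.2 kN/m
FS = 828.2 / 642.2 = 1.290

FS = 1.29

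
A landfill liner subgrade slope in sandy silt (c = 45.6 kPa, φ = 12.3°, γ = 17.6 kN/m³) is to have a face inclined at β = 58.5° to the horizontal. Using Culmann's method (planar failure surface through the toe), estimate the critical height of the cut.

H_c = 28.04 m

Culmann's analysis gives the critical failure plane at α_cr = (β + φ)/2 = (58.5 + 12.3)/2 = 35.4°, and the critical height
H_c = (4c/γ) · sinβ cosφ / [1 − cos(β − φ)]
    = (4·45.6/17.6) · sin58.5°·cos12.3° / [1 − cos(46.2°)]
    = 10.364 · 0.8526·0.9770 / [1 − 0.6921]
    = 10.364 · 0.8331 / 0.3079
    = 28.04 m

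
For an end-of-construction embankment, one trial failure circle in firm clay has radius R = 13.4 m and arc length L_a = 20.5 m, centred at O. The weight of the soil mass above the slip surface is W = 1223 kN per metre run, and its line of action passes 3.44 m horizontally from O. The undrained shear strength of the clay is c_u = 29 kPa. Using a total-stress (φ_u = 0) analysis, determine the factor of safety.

Taking moments about the centre O, the resisting moment is provided by the undrained shear strength acting along the arc:
M_R = c_u·L_a·R = 29·20.50·13.4 = 7966.3 kN·m/m
M_D = W·d = 1223·3.44 = 4207.1 kN·m/m
FS = M_R / M_D = 7966.3 / 4207.1 = 1.894

FS = 1.89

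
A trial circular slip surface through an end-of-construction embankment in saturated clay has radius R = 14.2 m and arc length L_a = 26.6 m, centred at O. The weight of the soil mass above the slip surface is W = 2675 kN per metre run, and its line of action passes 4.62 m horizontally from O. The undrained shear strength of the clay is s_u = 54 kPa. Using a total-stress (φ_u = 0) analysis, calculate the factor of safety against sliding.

Taking moments about the centre O, the resisting moment is provided by the undrained shear strength acting along the arc:
M_R = s_u·L_a·R = 54·26.60·14.2 = 20396.9 kN·m/m
M_D = W·d = 2675·4.62 = 12358.5 kN·m/m
FS = M_R / M_D = 20396.9 / 12358.5 = 1.650

FS = 1.65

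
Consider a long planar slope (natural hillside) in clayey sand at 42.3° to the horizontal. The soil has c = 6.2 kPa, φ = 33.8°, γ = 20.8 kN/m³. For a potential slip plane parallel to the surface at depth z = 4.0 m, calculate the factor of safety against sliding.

FS = 0.89

For an infinite slope with a slip plane parallel to the surface (no pore pressure): FS = [c + γz cos²β tanφ] / [γz sinβ cosβ].
γz = 20.8·4.0 = 83.20 kN/m²
Numerator = 6.2 + 83.20·cos²42.3°·tan33.8° = 6.2 + 83.20·0.5471·0.6694 = 36.670 kPa
Denominator = 83.20·sin42.3°·cos42.3° = 83.20·0.6730·0.7396 = 41.415 kPa
FS = 36.670 / 41.415 = 0.885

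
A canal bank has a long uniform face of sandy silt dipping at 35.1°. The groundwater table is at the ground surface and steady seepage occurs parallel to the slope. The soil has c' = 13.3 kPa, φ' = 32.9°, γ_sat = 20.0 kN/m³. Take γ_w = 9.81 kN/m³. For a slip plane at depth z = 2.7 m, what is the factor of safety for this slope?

With seepage parallel to the slope and the water table at the surface, the effective normal stress on the slip plane uses the buoyant unit weight γ' = γ_sat − γ_w while the driving shear stress uses γ_sat:
FS = [c' + γ' z cos²β tanφ'] / [γ_sat z sinβ cosβ]
γ' = 20.0 − 9.81 = 10.19 kN/m³
Numerator = 13.3 + 10.19·2.7·cos²35.1°·tan32.9° = 13.3 + 10.19·2.7·0.6694·0.6469 = 25.214 kPa
Denominator = 20.0·2.7·sin35.1°·cos35.1° = 20.0·2.7·0.5750·0.8181 = 25.404 kPa
FS = 25.214 / 25.404 = 0.993

FS = 0.99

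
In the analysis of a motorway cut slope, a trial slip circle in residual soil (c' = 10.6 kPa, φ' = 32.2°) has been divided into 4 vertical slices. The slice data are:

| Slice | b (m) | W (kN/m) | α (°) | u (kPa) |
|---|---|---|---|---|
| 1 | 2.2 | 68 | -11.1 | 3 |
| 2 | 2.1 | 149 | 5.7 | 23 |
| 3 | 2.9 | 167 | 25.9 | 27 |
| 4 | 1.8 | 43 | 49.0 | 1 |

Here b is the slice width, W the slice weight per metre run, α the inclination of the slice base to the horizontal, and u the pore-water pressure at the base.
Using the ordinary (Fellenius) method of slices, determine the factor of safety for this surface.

FS = 2.48

Ordinary method of slices: FS = Σ[c'·Δl_i + (W_i cosα_i − u_i·Δl_i)·tanφ'] / Σ W_i sinα_i, with Δl_i = b_i / cosα_i.
Slice 1: Δl = 2.2/cos(-11.1°) = 2.242 m; N'_1 = 68·cos(-11.1°) − 3·2.242 = 60.0; c'Δl = 23.76; W sinα = -13.1
Slice 2: Δl = 2.1/cos5.7° = 2.110 m; N'_2 = 149·cos5.7° − 23·2.110 = 99.7; c'Δl = 22.37; W sinα = 14.8
Slice 3: Δl = 2.9/cos25.9° = 3.224 m; N'_3 = 167·cos25.9° − 27·3.224 = 63.2; c'Δl = 34.17; W sinα = 72.9
Slice 4: Δl = 1.8/cos49.0° = 2.744 m; N'_4 = 43·cos49.0° − 1·2.744 = 25.5; c'Δl = 29.08; W sinα = 32.5
Σc'Δl = 109.4 kN/m; ΣN' = 248.4 kN/m; ΣW sinα = 107.1 kN/m
Resisting = 109.4 + 248.4·tan32.2° = 109.4 + 156.4 = 265.8 kN/m
FS = 265.8 / 107.1 = 2.482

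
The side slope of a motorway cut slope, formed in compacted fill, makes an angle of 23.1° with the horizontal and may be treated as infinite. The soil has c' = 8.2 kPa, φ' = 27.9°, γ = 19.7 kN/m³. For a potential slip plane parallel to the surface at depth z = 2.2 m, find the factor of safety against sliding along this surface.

FS = 1.77

For an infinite slope with a slip plane parallel to the surface (no pore pressure): FS = [c' + γz cos²β tanφ'] / [γz sinβ cosβ].
γz = 19.7·2.2 = 43.34 kN/m²
Numerator = 8.2 + 43.34·cos²23.1°·tan27.9° = 8.2 + 43.34·0.8461·0.5295 = 27.615 kPa
Denominator = 43.34·sin23.1°·cos23.1° = 43.34·0.3923·0.9198 = 15.641 kPa
FS = 27.615 / 15.641 = 1.766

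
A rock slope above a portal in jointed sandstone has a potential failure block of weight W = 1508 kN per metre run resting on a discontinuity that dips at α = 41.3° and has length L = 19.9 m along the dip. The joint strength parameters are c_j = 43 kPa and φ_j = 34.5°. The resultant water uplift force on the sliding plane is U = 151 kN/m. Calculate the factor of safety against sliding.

FS = 1.54

Resolving the block weight along and normal to the plane and applying the Mohr–Coulomb strength on the joint:
N' = W cosα − U = 1508·cos41.3° − 151 = 981.9 kN/m
Driving force T = W sinα = 1508·sin41.3° = 995.3 kN/m
Resisting force R = c_j·L + N'·tanφ_j = 43·19.9 + 981.9·tan34.5° = 855.7 + 674.8 = 1530.5 kN/m
FS = R / T = 1530.5 / 995.3 = 1.538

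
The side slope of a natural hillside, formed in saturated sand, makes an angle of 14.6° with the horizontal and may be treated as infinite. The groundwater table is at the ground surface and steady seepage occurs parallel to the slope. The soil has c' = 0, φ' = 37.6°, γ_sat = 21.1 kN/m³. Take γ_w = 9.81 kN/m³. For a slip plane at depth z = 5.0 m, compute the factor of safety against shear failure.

With seepage parallel to the slope and the water table at the surface, the effective normal stress on the slip plane uses the buoyant unit weight γ' = γ_sat − γ_w while the driving shear stress uses γ_sat:
FS = [c' + γ' z cos²β tanφ'] / [γ_sat z sinβ cosβ]
(For c' = 0 this reduces to FS = (γ'/γ_sat)·tanφ'/tanβ.)
γ' = 21.1 − 9.81 = 11.29 kN/m³
Numerator = 0.0 + 11.29·5.0·cos²14.6°·tan37.6° = 0.0 + 11.29·5.0·0.9365·0.7701 = 40.710 kPa
Denominator = 21.1·5.0·sin14.6°·cos14.6° = 21.1·5.0·0.2521·0.9677 = 25.735 kPa
FS = 40.710 / 25.735 = 1.582

FS = 1.58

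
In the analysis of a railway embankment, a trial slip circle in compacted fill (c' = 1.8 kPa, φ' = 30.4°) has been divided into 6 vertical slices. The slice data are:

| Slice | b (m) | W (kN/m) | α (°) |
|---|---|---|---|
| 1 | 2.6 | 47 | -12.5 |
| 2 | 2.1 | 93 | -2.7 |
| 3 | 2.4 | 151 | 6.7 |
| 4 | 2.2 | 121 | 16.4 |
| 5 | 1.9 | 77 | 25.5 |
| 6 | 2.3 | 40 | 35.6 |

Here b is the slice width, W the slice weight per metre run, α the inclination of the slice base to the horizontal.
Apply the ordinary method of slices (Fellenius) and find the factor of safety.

Ordinary method of slices: FS = Σ[c'·Δl_i + (W_i cosα_i)·tanφ'] / Σ W_i sinα_i, with Δl_i = b_i / cosα_i.
Slice 1: Δl = 2.6/cos(-12.5°) = 2.663 m; N'_1 = 47·cos(-12.5°) = 45.9; c'Δl = 4.79; W sinα = -10.2
Slice 2: Δl = 2.1/cos(-2.7°) = 2.102 m; N'_2 = 93·cos(-2.7°) = 92.9; c'Δl = 3.78; W sinα = -4.4
Slice 3: Δl = 2.4/cos6.7° = 2.417 m; N'_3 = 151·cos6.7° = 150.0; c'Δl = 4.35; W sinα = 17.6
Slice 4: Δl = 2.2/cos16.4° = 2.293 m; N'_4 = 121·cos16.4° = 116.1; c'Δl = 4.13; W sinα = 34.2
Slice 5: Δl = 1.9/cos25.5° = 2.105 m; N'_5 = 77·cos25.5° = 69.5; c'Δl = 3.79; W sinα = 33.1
Slice 6: Δl = 2.3/cos35.6° = 2.829 m; N'_6 = 40·cos35.6° = 32.5; c'Δl = 5.09; W sinα = 23.3
Σc'Δl = 25.9 kN/m; ΣN' = 506.9 kN/m; ΣW sinα = 93.7 kN/m
Resisting = 25.9 + 506.9·tan30.4° = 25.9 + 297.4 = 323.3 kN/m
FS = 323.3 / 93.7 = 3.452

FS = 3.45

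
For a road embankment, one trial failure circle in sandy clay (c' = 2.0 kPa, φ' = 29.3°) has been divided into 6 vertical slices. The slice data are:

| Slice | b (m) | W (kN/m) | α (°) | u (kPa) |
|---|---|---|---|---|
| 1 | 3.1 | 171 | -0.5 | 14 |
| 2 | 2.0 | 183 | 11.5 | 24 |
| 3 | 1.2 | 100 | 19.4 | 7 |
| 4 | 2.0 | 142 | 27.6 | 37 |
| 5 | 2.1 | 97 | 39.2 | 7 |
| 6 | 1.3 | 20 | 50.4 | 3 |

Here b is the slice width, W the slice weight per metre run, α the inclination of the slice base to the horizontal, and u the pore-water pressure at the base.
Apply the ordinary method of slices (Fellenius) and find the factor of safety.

Ordinary method of slices: FS = Σ[c'·Δl_i + (W_i cosα_i − u_i·Δl_i)·tanφ'] / Σ W_i sinα_i, with Δl_i = b_i / cosα_i.
Slice 1: Δl = 3.1/cos(-0.5°) = 3.100 m; N'_1 = 171·cos(-0.5°) − 14·3.100 = 127.6; c'Δl = 6.20; W sinα = -1.5
Slice 2: Δl = 2.0/cos11.5° = 2.041 m; N'_2 = 183·cos11.5° − 24·2.041 = 130.3; c'Δl = 4.08; W sinα = 36.5
Slice 3: Δl = 1.2/cos19.4° = 1.272 m; N'_3 = 100·cos19.4° − 7·1.272 = 85.4; c'Δl = 2.54; W sinα = 33.2
Slice 4: Δl = 2.0/cos27.6° = 2.257 m; N'_4 = 142·cos27.6° − 37·2.257 = 42.3; c'Δl = 4.51; W sinα = 65.8
Slice 5: Δl = 2.1/cos39.2° = 2.710 m; N'_5 = 97·cos39.2° − 7·2.710 = 56.2; c'Δl = 5.42; W sinα = 61.3
Slice 6: Δl = 1.3/cos50.4° = 2.039 m; N'_6 = 20·cos50.4° − 3·2.039 = 6.6; c'Δl = 4.08; W sinα = 15.4
Σc'Δl = 26.8 kN/m; ΣN' = 448.5 kN/m; ΣW sinα = 210.7 kN/m
Resisting = 26.8 + 448.5·tan29.3° = 26.8 + 251.7 = 278.5 kN/m
FS = 278.5 / 210.7 = 1.322

FS = 1.32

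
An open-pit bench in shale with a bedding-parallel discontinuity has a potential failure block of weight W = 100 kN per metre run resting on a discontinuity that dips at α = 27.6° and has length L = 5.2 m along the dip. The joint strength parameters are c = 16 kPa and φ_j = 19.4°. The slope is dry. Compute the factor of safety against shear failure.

FS = 2.47

Resolving the block weight along and normal to the plane and applying the Mohr–Coulomb strength on the joint:
N' = W cosα = 100·cos27.6° = 88.6 kN/m
Driving force T = W sinα = 100·sin27.6° = 46.3 kN/m
Resisting force R = c·L + N'·tanφ_j = 16·5.2 + 88.6·tan19.4° = 83.2 + 31.2 = 114.4 kN/m
FS = R / T = 114.4 / 46.3 = 2.469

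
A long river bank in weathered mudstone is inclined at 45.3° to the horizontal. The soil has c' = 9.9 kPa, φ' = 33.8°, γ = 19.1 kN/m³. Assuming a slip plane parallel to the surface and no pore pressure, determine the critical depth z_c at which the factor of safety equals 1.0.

z_c = 3.07 m

Setting FS = 1.00 in FS = [c' + γz cos²β tanφ'] / [γz sinβ cosβ] and solving for z:
z = c' / [γ cosβ (FS·sinβ − cosβ·tanφ')]
  = 9.9 / [19.1·cos45.3°·(1.00·sin45.3° − cos45.3°·tan33.8°)]
  = 9.9 / [19.1·0.7034·(1.00·0.7108 − 0.7034·0.6694)]
  = 9.9 / 3.2233 = 3.071 m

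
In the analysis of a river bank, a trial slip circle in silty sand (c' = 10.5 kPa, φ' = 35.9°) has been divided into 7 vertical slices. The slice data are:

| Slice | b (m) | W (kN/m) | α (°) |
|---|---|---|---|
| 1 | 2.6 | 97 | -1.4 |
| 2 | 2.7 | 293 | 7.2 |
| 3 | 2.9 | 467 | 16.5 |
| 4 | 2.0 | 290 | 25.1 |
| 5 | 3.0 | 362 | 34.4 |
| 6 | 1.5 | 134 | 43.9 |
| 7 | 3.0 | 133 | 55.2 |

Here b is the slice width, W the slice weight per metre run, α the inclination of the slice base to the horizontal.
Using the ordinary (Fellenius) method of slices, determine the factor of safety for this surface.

Ordinary method of slices: FS = Σ[c'·Δl_i + (W_i cosα_i)·tanφ'] / Σ W_i sinα_i, with Δl_i = b_i / cosα_i.
Slice 1: Δl = 2.6/cos(-1.4°) = 2.601 m; N'_1 = 97·cos(-1.4°) = 97.0; c'Δl = 27.31; W sinα = -2.4
Slice 2: Δl = 2.7/cos7.2° = 2.721 m; N'_2 = 293·cos7.2° = 290.7; c'Δl = 28.58; W sinα = 36.7
Slice 3: Δl = 2.9/cos16.5° = 3.025 m; N'_3 = 467·cos16.5° = 447.8; c'Δl = 31.76; W sinα = 132.6
Slice 4: Δl = 2.0/cos25.1° = 2.209 m; N'_4 = 290·cos25.1° = 262.6; c'Δl = 23.19; W sinα = 123.0
Slice 5: Δl = 3.0/cos34.4° = 3.636 m; N'_5 = 362·cos34.4° = 298.7; c'Δl = 38.18; W sinα = 204.5
Slice 6: Δl = 1.5/cos43.9° = 2.082 m; N'_6 = 134·cos43.9° = 96.6; c'Δl = 21.86; W sinα = 92.9
Slice 7: Δl = 3.0/cos55.2° = 5.257 m; N'_7 = 133·cos55.2° = 75.9; c'Δl = 55.19; W sinα = 109.2
Σc'Δl = 226.1 kN/m; ΣN' = 1569.2 kN/m; ΣW sinα = 696.7 kN/m
Resisting = 226.1 + 1569.2·tan35.9° = 226.1 + 1135.9 = 1362.0 kN/m
FS = 1362.0 / 696.7 = 1.955

FS = 1.96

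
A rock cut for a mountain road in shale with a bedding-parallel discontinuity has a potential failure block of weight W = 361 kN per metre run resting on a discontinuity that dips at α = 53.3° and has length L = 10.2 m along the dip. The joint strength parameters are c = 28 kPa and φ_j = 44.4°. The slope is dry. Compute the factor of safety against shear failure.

FS = 1.72

Resolving the block weight along and normal to the plane and applying the Mohr–Coulomb strength on the joint:
N' = W cosα = 361·cos53.3° = 215.7 kN/m
Driving force T = W sinα = 361·sin53.3° = 289.4 kN/m
Resisting force R = c·L + N'·tanφ_j = 28·10.2 + 215.7·tan44.4° = 285.6 + 211.3 = 496.9 kN/m
FS = R / T = 496.9 / 289.4 = 1.717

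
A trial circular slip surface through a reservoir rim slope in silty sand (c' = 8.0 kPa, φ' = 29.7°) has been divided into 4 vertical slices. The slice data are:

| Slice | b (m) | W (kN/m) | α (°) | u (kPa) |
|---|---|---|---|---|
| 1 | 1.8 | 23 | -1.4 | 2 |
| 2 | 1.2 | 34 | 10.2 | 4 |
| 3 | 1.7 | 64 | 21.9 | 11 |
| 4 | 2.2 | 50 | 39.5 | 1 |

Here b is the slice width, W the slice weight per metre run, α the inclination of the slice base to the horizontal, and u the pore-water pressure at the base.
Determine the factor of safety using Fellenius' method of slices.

Ordinary method of slices: FS = Σ[c'·Δl_i + (W_i cosα_i − u_i·Δl_i)·tanφ'] / Σ W_i sinα_i, with Δl_i = b_i / cosα_i.
Slice 1: Δl = 1.8/cos(-1.4°) = 1.801 m; N'_1 = 23·cos(-1.4°) − 2·1.801 = 19.4; c'Δl = 14.40; W sinα = -0.6
Slice 2: Δl = 1.2/cos10.2° = 1.219 m; N'_2 = 34·cos10.2° − 4·1.219 = 28.6; c'Δl = 9.75; W sinα = 6.0
Slice 3: Δl = 1.7/cos21.9° = 1.832 m; N'_3 = 64·cos21.9° − 11·1.832 = 39.2; c'Δl = 14.66; W sinα = 23.9
Slice 4: Δl = 2.2/cos39.5° = 2.851 m; N'_4 = 50·cos39.5° − 1·2.851 = 35.7; c'Δl = 22.81; W sinα = 31.8
Σc'Δl = 61.6 kN/m; ΣN' = 122.9 kN/m; ΣW sinα = 61.1 kN/m
Resisting = 61.6 + 122.9·tan29.7° = 61.6 + 70.1 = 131.7 kN/m
FS = 131.7 / 61.1 = 2.155

FS = 2.16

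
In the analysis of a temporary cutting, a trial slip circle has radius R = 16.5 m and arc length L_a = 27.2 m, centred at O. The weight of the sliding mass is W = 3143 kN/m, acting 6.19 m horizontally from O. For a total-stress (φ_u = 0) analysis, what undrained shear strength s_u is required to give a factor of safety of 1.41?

s_u = 61.1 kPa

FS = s_u·L_a·R / (W·d), so s_u = FS·W·d / (L_a·R).
s_u = 1.41·3143·6.19 / (27.20·16.5) = 27431.8 / 448.80 = 61.12 kPa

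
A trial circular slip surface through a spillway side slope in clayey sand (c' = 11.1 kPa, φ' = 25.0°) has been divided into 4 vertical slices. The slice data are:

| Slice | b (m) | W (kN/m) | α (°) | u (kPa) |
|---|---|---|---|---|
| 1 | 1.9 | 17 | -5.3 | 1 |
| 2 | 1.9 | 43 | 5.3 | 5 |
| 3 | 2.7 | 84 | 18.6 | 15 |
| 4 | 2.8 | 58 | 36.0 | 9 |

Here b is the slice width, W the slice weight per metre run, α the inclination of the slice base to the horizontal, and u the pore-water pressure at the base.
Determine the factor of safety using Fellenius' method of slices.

Ordinary method of slices: FS = Σ[c'·Δl_i + (W_i cosα_i − u_i·Δl_i)·tanφ'] / Σ W_i sinα_i, with Δl_i = b_i / cosα_i.
Slice 1: Δl = 1.9/cos(-5.3°) = 1.908 m; N'_1 = 17·cos(-5.3°) − 1·1.908 = 15.0; c'Δl = 21.18; W sinα = -1.6
Slice 2: Δl = 1.9/cos5.3° = 1.908 m; N'_2 = 43·cos5.3° − 5·1.908 = 33.3; c'Δl = 21.18; W sinα = 4.0
Slice 3: Δl = 2.7/cos18.6° = 2.849 m; N'_3 = 84·cos18.6° − 15·2.849 = 36.9; c'Δl = 31.62; W sinα = 26.8
Slice 4: Δl = 2.8/cos36.0° = 3.461 m; N'_4 = 58·cos36.0° − 9·3.461 = 15.8; c'Δl = 38.42; W sinα = 34.1
Σc'Δl = 112.4 kN/m; ΣN' = 100.9 kN/m; ΣW sinα = 63.3 kN/m
Resisting = 112.4 + 100.9·tan25.0° = 112.4 + 47.1 = 159.5 kN/m
FS = 159.5 / 63.3 = 2.520

FS = 2.52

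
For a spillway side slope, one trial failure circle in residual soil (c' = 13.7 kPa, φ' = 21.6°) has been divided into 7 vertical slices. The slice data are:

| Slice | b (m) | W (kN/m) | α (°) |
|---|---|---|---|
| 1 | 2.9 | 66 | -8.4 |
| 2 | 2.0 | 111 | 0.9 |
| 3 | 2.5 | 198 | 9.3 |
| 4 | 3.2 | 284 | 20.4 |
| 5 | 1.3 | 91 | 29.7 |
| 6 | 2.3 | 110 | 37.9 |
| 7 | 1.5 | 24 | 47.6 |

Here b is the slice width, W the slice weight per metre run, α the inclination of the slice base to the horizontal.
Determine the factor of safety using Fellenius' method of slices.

Ordinary method of slices: FS = Σ[c'·Δl_i + (W_i cosα_i)·tanφ'] / Σ W_i sinα_i, with Δl_i = b_i / cosα_i.
Slice 1: Δl = 2.9/cos(-8.4°) = 2.931 m; N'_1 = 66·cos(-8.4°) = 65.3; c'Δl = 40.16; W sinα = -9.6
Slice 2: Δl = 2.0/cos0.9° = 2.000 m; N'_2 = 111·cos0.9° = 111.0; c'Δl = 27.40; W sinα = 1.7
Slice 3: Δl = 2.5/cos9.3° = 2.533 m; N'_3 = 198·cos9.3° = 195.4; c'Δl = 34.71; W sinα = 32.0
Slice 4: Δl = 3.2/cos20.4° = 3.414 m; N'_4 = 284·cos20.4° = 266.2; c'Δl = 46.77; W sinα = 99.0
Slice 5: Δl = 1.3/cos29.7° = 1.497 m; N'_5 = 91·cos29.7° = 79.0; c'Δl = 20.50; W sinα = 45.1
Slice 6: Δl = 2.3/cos37.9° = 2.915 m; N'_6 = 110·cos37.9° = 86.8; c'Δl = 39.93; W sinα = 67.6
Slice 7: Δl = 1.5/cos47.6° = 2.225 m; N'_7 = 24·cos47.6° = 16.2; c'Δl = 30.48; W sinα = 17.7
Σc'Δl = 240.0 kN/m; ΣN' = 819.9 kN/m; ΣW sinα = 253.5 kN/m
Resisting = 240.0 + 819.9·tan21.6° = 240.0 + 324.6 = 564.6 kN/m
FS = 564.6 / 253.5 = 2.227

FS = 2.23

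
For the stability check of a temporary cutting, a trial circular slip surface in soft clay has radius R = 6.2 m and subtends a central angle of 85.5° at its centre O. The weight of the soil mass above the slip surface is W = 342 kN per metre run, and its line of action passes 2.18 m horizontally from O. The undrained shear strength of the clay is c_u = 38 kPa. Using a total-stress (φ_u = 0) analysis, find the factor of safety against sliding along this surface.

FS = 2.92

Taking moments about the centre O, the resisting moment is provided by the undrained shear strength acting along the arc:
Arc length L_a = R·θ = 6.2·(85.5°·π/180) = 6.2·1.4923 = 9.25 m
M_R = c_u·L_a·R = 38·9.25·6.2 = 2179.8 kN·m/m
M_D = W·d = 342·2.18 = 745.6 kN·m/m
FS = M_R / M_D = 2179.8 / 745.6 = 2.924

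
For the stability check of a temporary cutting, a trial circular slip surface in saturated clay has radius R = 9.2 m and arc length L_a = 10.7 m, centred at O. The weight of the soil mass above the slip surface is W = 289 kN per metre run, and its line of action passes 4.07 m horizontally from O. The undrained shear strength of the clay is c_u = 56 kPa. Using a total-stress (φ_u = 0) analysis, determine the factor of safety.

FS = 4.69

Taking moments about the centre O, the resisting moment is provided by the undrained shear strength acting along the arc:
M_R = c_u·L_a·R = 56·10.70·9.2 = 5512.6 kN·m/m
M_D = W·d = 289·4.07 = 1176.2 kN·m/m
FS = M_R / M_D = 5512.6 / 1176.2 = 4.687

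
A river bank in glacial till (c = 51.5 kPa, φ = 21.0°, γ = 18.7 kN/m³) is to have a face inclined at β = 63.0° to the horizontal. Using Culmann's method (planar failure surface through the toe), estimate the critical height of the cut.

H_c = 35.68 m

Culmann's analysis gives the critical failure plane at α_cr = (β + φ)/2 = (63.0 + 21.0)/2 = 42.0°, and the critical height
H_c = (4c/γ) · sinβ cosφ / [1 − cos(β − φ)]
    = (4·51.5/18.7) · sin63.0°·cos21.0° / [1 − cos(42.0°)]
    = 11.016 · 0.8910·0.9336 / [1 − 0.7431]
    = 11.016 · 0.8318 / 0.2569
    = 35.68 m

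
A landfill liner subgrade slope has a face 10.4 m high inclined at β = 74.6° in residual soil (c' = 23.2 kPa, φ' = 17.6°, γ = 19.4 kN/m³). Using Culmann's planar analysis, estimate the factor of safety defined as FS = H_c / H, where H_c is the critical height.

FS = 0.93

H_c = (4c'/γ) · sinβ cosφ' / [1 − cos(β − φ')]
    = (4·23.2/19.4) · sin74.6°·cos17.6° / [1 − cos57.0°]
    = 4.784 · 0.9190 / 0.4554 = 9.65 m
FS = H_c / H = 9.65 / 10.4 = 0.928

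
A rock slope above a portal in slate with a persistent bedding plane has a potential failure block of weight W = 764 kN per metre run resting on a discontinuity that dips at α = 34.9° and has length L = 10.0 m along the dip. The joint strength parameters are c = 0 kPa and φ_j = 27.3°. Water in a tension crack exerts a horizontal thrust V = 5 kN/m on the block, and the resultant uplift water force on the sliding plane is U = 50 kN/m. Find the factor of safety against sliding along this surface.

FS = 0.67

Resolving the block weight along and normal to the plane and applying the Mohr–Coulomb strength on the joint:
N' = W cosα − U − V sinα = 764·cos34.9° − 50 − 5·sin34.9° = 573.7 kN/m
Driving force T = W sinα + V cosα = 764·sin34.9° + 5·cos34.9° = 441.2 kN/m
Resisting force R = c·L + N'·tanφ_j = 0·10.0 + 573.7·tan27.3° = 0.0 + 296.1 = 296.1 kN/m
FS = R / T = 296.1 / 441.2 = 0.671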